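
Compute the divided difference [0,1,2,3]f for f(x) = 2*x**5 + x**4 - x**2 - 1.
56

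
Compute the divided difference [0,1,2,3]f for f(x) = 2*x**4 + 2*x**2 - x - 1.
12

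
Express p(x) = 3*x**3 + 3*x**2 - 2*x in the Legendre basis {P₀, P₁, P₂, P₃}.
P₀ + (-1/5)P₁ + (2)P₂ + (6/5)P₃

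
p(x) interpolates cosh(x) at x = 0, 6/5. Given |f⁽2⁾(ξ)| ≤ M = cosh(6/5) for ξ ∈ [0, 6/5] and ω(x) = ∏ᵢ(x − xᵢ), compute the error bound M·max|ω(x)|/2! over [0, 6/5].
9*cosh(6/5)/50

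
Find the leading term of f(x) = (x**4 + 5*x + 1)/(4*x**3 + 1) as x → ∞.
x/4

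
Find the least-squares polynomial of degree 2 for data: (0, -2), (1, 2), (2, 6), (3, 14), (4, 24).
-12/7 + (64/35)x + (8/7)x²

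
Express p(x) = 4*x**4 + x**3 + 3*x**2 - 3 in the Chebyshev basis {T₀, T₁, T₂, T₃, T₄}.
(3/4)T₁ + (7/2)T₂ + (1/4)T₃ + (1/2)T₄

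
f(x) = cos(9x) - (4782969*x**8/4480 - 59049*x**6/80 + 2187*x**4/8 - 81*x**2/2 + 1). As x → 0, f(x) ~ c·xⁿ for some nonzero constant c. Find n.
10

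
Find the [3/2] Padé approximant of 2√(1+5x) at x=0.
(125*x**3/16 + 225*x**2/8 + 15*x + 2)/(75*x**2/16 + 5*x + 1)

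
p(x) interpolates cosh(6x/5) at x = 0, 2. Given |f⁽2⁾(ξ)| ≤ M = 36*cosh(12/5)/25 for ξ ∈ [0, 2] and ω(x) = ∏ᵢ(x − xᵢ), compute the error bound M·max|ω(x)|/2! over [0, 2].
18*cosh(12/5)/25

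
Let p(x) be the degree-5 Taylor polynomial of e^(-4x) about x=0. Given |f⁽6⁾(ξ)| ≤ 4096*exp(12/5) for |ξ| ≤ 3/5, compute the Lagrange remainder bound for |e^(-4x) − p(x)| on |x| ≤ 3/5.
20736*exp(12/5)/78125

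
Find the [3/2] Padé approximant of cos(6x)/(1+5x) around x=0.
(900*x**3/7 - 180*x**2/7 - 5*x + 1)/(1 - 229*x**2/7)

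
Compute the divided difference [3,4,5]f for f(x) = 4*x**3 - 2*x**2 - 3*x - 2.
46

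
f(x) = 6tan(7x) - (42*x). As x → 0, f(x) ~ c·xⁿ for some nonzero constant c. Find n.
3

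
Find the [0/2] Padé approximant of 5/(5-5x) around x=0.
1/(1 - x)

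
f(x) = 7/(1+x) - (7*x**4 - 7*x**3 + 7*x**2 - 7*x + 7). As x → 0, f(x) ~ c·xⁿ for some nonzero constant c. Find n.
5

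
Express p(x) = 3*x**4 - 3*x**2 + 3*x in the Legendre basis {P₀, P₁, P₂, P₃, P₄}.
(-2/5)P₀ + (3)P₁ + (-2/7)P₂ + (24/35)P₄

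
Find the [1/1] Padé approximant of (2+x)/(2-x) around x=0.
(x/2 + 1)/(1 - x/2)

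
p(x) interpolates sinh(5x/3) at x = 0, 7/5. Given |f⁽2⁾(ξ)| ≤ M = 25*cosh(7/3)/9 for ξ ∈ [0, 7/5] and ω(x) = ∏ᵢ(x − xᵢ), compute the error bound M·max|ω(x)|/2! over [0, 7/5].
49*cosh(7/3)/72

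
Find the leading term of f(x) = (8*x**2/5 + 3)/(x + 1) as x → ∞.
8*x/5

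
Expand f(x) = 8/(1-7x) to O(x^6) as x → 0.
8 + 56*x + 392*x**2 + 2744*x**3 + 19208*x**4 + 134456*x**5 + O(x**6)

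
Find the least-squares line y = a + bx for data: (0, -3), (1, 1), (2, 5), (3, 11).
a = -17/5, b = 23/5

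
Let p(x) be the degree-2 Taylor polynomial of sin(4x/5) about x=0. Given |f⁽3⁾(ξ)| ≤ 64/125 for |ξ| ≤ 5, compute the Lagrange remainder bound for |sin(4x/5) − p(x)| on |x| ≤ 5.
32/3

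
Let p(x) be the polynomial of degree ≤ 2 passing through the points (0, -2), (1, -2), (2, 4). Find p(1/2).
-11/4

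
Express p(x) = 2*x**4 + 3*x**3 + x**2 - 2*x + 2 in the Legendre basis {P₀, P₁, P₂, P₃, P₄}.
(41/15)P₀ + (-1/5)P₁ + (38/21)P₂ + (6/5)P₃ + (16/35)P₄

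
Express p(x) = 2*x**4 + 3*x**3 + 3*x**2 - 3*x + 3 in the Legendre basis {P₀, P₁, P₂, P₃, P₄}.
(22/5)P₀ + (-6/5)P₁ + (22/7)P₂ + (6/5)P₃ + (16/35)P₄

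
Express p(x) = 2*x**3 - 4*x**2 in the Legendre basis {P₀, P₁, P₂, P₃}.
(-4/3)P₀ + (6/5)P₁ + (-8/3)P₂ + (4/5)P₃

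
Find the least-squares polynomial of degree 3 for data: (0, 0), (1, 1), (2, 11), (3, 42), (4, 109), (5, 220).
13/126 + (11/756)x + (-349/252)x² + (55/27)x³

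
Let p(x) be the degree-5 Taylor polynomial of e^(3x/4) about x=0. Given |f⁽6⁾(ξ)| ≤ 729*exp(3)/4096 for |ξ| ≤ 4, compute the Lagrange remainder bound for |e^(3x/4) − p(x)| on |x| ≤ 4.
81*exp(3)/80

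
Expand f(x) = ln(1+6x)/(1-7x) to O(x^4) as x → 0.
6*x + 24*x**2 + 240*x**3 + O(x**4)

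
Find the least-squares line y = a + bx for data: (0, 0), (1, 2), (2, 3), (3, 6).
a = -1/10, b = 19/10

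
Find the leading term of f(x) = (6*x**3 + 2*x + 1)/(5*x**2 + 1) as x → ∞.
6*x/5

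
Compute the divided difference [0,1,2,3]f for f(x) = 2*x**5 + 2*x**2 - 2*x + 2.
50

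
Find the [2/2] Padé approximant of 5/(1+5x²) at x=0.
5/(5*x**2 + 1)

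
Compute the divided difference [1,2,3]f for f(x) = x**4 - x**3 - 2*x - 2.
19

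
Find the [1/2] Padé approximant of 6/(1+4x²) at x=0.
6/(4*x**2 + 1)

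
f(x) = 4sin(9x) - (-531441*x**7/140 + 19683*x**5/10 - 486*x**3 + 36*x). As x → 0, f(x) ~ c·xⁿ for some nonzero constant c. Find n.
9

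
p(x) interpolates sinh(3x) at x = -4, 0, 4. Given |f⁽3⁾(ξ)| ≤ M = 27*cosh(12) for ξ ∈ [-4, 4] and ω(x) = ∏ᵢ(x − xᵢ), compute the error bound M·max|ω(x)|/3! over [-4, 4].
64*sqrt(3)*cosh(12)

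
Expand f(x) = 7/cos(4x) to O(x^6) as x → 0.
7 + 56*x**2 + 1120*x**4/3 + O(x**6)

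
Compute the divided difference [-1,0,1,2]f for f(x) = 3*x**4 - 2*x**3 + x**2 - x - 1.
4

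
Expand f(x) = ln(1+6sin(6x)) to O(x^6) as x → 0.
36*x - 648*x**2 + 15336*x**3 - 412128*x**4 + 11813688*x**5 + O(x**6)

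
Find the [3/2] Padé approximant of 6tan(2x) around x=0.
(-16*x**3/5 + 12*x)/(1 - 8*x**2/5)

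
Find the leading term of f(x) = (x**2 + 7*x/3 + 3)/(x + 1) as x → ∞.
x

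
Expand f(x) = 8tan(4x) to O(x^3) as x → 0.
32*x + O(x**3)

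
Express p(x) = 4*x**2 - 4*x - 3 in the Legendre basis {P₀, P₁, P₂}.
(-5/3)P₀ + (-4)P₁ + (8/3)P₂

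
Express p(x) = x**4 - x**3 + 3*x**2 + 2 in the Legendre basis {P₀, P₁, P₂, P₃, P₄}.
(16/5)P₀ + (-3/5)P₁ + (18/7)P₂ + (-2/5)P₃ + (8/35)P₄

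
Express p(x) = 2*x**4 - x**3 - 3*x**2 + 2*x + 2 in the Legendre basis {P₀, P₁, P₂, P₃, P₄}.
(7/5)P₀ + (7/5)P₁ + (-6/7)P₂ + (-2/5)P₃ + (16/35)P₄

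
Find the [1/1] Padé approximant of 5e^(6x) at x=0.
(15*x + 5)/(1 - 3*x)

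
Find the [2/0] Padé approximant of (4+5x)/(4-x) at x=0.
3*x**2/8 + 3*x/2 + 1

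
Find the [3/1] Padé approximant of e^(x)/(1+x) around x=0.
(11*x**3/48 + x**2/2 + 9*x/8 + 1)/(9*x/8 + 1)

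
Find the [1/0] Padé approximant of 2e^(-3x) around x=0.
2 - 6*x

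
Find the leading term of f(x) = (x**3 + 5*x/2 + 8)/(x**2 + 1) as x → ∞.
x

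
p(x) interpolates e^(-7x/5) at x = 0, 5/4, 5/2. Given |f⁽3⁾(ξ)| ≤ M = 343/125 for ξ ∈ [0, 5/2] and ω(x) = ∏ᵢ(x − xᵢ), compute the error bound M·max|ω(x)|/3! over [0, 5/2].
343*sqrt(3)/1728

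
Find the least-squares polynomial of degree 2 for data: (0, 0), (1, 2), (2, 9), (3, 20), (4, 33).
-2/7 + (34/35)x + (13/7)x²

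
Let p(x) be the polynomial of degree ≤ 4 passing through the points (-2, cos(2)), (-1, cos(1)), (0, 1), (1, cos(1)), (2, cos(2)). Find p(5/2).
-75*cos(1)/16 + 175*cos(2)/64 + 189/64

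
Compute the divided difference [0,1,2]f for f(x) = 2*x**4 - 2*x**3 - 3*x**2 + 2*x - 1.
5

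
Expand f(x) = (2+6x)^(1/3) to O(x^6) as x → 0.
2**(1/3) + 2**(1/3)*x - 2**(1/3)*x**2 + 5*2**(1/3)*x**3/3 - 10*2**(1/3)*x**4/3 + 22*2**(1/3)*x**5/3 + O(x**6)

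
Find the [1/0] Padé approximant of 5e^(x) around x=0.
5*x + 5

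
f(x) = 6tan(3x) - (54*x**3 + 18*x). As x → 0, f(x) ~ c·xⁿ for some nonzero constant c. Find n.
5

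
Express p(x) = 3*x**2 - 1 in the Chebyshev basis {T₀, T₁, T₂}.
(1/2)T₀ + (3/2)T₂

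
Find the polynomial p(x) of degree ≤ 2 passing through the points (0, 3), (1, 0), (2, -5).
-x**2 - 2*x + 3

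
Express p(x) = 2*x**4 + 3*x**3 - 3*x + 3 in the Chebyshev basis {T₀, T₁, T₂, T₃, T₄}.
(15/4)T₀ + (-3/4)T₁ + T₂ + (3/4)T₃ + (1/4)T₄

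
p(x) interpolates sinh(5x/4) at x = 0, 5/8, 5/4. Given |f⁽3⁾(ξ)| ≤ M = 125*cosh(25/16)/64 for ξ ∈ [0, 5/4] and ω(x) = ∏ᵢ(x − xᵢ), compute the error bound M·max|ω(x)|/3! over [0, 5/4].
15625*sqrt(3)*cosh(25/16)/884736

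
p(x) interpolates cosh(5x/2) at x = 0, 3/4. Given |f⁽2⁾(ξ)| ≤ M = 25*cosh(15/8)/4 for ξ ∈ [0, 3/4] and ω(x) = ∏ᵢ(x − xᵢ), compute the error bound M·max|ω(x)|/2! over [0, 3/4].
225*cosh(15/8)/512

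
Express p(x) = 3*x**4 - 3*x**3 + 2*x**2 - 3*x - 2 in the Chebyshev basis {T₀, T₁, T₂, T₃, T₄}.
(1/8)T₀ + (-21/4)T₁ + (5/2)T₂ + (-3/4)T₃ + (3/8)T₄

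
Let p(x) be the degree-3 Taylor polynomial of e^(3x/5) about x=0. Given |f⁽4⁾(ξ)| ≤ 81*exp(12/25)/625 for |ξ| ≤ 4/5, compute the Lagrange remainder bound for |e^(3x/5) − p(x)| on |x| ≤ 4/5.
864*exp(12/25)/390625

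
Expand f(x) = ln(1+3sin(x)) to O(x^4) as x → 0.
3*x - 9*x**2/2 + 17*x**3/2 + O(x**4)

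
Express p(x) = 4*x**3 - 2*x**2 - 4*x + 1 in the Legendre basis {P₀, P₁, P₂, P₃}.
(1/3)P₀ + (-8/5)P₁ + (-4/3)P₂ + (8/5)P₃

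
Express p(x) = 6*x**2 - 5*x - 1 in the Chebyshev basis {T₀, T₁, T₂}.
(2)T₀ + (-5)T₁ + (3)T₂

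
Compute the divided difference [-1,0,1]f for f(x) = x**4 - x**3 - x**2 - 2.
0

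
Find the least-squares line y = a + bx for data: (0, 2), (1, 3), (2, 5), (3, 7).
a = 17/10, b = 17/10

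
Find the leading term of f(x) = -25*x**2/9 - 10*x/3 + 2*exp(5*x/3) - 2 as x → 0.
125*x**3/81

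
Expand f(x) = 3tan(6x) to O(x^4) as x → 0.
18*x + 216*x**3 + O(x**4)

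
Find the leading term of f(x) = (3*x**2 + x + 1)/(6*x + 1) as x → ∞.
x/2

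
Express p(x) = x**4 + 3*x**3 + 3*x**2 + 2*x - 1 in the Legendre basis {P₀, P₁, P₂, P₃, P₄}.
(1/5)P₀ + (19/5)P₁ + (18/7)P₂ + (6/5)P₃ + (8/35)P₄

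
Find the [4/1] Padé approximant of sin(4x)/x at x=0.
128*x**4/15 - 32*x**2/3 + 4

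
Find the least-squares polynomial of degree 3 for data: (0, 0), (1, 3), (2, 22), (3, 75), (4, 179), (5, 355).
-11/126 + (185/108)x + (-185/126)x² + (331/108)x³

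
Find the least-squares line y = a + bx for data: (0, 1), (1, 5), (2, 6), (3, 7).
a = 19/10, b = 19/10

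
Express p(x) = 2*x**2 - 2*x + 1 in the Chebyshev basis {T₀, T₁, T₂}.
(2)T₀ + (-2)T₁ + T₂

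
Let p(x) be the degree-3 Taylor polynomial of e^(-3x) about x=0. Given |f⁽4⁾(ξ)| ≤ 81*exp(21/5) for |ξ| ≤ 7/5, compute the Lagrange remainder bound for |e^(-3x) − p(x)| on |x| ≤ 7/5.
64827*exp(21/5)/5000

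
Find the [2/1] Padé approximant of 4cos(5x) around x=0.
4 - 50*x**2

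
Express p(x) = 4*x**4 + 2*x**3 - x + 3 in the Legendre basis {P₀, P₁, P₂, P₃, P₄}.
(19/5)P₀ + (1/5)P₁ + (16/7)P₂ + (4/5)P₃ + (32/35)P₄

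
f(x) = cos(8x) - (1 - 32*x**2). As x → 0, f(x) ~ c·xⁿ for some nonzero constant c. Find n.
4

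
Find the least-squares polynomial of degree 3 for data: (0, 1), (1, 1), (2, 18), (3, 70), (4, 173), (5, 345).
64/63 + (-578/189)x + (1/9)x² + (77/27)x³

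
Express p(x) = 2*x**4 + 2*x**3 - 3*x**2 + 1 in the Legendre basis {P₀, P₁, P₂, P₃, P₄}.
(2/5)P₀ + (6/5)P₁ + (-6/7)P₂ + (4/5)P₃ + (16/35)P₄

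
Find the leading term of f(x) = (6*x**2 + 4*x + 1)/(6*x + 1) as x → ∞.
x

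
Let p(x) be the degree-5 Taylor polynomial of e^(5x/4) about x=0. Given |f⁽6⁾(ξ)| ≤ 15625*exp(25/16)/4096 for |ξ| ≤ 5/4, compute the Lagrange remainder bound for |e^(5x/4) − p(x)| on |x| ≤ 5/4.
48828125*exp(25/16)/2415919104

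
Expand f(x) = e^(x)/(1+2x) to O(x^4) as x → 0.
1 - x + 5*x**2/2 - 29*x**3/6 + O(x**4)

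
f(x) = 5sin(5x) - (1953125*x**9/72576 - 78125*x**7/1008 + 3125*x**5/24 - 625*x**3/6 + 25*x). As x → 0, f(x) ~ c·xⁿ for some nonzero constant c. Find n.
11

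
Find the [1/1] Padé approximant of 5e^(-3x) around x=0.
(5 - 15*x/2)/(3*x/2 + 1)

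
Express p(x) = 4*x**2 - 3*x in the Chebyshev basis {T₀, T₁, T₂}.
(2)T₀ + (-3)T₁ + (2)T₂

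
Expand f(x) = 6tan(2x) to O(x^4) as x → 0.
12*x + 16*x**3 + O(x**4)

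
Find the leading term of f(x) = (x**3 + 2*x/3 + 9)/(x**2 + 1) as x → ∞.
x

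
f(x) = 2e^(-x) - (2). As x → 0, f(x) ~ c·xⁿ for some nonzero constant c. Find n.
1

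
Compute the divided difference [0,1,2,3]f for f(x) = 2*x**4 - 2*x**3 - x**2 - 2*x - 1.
10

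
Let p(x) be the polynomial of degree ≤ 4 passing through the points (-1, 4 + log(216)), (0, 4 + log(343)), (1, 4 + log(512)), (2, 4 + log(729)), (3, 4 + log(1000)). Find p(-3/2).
4 + log(17179869184*2**(25/32)*3**(121/128)*5**(105/128)*7**(5/32)/2542277241)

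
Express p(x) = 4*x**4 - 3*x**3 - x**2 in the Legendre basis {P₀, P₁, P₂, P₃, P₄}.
(7/15)P₀ + (-9/5)P₁ + (34/21)P₂ + (-6/5)P₃ + (32/35)P₄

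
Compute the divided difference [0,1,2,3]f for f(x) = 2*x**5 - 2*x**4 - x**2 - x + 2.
38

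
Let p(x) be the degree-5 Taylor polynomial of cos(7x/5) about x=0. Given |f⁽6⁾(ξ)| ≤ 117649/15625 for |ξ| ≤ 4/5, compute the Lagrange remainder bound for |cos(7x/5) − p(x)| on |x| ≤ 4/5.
30118144/10986328125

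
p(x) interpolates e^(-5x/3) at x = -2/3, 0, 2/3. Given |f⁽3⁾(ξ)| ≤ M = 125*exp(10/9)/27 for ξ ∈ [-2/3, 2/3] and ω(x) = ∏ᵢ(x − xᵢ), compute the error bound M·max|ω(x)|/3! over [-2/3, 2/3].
1000*sqrt(3)*exp(10/9)/19683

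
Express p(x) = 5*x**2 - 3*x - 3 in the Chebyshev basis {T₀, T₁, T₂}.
(-1/2)T₀ + (-3)T₁ + (5/2)T₂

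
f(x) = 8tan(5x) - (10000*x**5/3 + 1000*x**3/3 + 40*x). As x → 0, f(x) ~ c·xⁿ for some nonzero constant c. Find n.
7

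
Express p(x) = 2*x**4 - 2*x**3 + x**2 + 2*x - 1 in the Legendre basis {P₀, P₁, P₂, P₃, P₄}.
(-4/15)P₀ + (4/5)P₁ + (38/21)P₂ + (-4/5)P₃ + (16/35)P₄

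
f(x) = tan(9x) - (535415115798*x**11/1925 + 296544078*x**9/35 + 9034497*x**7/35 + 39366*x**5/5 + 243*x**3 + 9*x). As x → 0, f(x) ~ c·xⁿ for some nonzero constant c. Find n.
13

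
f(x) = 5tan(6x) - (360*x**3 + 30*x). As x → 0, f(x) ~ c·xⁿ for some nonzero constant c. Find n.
5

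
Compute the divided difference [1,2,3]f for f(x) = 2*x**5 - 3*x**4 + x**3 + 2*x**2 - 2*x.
113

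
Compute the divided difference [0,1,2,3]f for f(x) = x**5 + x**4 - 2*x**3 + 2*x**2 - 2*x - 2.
29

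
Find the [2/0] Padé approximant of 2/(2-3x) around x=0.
9*x**2/4 + 3*x/2 + 1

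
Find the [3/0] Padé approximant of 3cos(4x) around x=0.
3 - 24*x**2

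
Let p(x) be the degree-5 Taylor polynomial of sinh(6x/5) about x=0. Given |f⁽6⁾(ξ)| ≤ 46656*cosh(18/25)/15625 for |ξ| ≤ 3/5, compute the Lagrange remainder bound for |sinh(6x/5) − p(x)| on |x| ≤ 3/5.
236196*cosh(18/25)/1220703125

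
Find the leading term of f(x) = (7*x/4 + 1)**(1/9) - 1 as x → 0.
7*x/36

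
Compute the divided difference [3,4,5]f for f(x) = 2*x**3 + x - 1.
24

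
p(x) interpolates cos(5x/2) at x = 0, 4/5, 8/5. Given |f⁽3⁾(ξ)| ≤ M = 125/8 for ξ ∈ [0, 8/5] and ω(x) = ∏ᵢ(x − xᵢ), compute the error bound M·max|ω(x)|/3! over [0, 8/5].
8*sqrt(3)/27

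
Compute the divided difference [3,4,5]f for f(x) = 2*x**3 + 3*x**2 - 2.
27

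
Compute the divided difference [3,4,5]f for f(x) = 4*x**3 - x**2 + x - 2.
47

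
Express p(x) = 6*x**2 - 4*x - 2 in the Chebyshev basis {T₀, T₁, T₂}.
T₀ + (-4)T₁ + (3)T₂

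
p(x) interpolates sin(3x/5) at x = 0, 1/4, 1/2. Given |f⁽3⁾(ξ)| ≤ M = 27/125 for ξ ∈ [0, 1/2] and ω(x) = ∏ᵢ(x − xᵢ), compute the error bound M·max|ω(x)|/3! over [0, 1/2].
sqrt(3)/8000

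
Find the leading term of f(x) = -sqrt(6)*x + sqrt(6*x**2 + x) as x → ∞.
sqrt(6)/12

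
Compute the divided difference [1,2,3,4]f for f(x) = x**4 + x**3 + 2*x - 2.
11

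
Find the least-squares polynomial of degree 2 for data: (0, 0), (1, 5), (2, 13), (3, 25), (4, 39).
-2/35 + (123/35)x + (11/7)x²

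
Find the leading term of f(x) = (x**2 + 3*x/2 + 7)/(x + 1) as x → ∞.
x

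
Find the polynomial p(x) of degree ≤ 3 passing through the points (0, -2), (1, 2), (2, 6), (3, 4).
-x**3 + 3*x**2 + 2*x - 2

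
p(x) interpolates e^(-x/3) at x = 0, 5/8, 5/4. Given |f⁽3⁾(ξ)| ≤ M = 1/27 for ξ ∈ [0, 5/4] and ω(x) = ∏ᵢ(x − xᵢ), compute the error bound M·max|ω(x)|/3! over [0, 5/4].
125*sqrt(3)/373248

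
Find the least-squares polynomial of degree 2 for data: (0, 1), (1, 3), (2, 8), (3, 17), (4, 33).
48/35 + (-47/35)x + (16/7)x²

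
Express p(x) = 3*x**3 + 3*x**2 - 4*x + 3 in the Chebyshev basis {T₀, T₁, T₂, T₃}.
(9/2)T₀ + (-7/4)T₁ + (3/2)T₂ + (3/4)T₃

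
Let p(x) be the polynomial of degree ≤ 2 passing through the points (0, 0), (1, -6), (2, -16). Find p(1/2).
-5/2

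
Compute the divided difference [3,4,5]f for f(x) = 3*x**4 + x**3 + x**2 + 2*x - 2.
304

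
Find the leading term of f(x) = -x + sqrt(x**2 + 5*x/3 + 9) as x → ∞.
5/6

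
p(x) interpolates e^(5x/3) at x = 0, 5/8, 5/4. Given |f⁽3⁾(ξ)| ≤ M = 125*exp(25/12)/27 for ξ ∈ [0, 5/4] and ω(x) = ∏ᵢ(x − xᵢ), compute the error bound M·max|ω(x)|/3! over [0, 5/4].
15625*sqrt(3)*exp(25/12)/373248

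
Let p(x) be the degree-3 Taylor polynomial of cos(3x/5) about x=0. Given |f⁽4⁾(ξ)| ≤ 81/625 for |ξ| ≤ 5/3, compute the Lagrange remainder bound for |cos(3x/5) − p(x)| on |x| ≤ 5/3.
1/24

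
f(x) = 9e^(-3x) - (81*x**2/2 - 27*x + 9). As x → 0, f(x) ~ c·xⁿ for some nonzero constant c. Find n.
3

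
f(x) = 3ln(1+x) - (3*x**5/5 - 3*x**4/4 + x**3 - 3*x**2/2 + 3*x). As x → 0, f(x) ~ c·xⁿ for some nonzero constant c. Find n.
6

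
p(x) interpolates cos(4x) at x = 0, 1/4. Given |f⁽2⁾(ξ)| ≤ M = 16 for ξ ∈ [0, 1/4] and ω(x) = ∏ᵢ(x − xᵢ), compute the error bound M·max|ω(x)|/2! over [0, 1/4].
1/8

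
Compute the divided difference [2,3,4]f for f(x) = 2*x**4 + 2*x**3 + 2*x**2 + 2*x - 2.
130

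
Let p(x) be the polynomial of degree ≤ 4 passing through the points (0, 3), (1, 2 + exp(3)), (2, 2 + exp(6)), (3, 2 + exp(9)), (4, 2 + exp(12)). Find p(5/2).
-5*exp(12)/128 - 5*exp(3)/32 + 259/128 + 45*exp(6)/64 + 15*exp(9)/32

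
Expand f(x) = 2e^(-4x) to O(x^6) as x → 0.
2 - 8*x + 16*x**2 - 64*x**3/3 + 64*x**4/3 - 256*x**5/15 + O(x**6)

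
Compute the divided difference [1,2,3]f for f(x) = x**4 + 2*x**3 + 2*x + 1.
37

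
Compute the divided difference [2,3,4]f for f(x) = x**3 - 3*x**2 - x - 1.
6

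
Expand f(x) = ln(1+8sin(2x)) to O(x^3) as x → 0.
16*x - 128*x**2 + O(x**3)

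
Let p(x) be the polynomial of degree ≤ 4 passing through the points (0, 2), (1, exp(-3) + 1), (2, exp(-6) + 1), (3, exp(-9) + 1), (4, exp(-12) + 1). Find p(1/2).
(-70*exp(6) - 5 + 28*exp(3) + 140*exp(9) + 163*exp(12))*exp(-12)/128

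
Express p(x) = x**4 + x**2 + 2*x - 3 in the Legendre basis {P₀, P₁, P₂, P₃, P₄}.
(-37/15)P₀ + (2)P₁ + (26/21)P₂ + (8/35)P₄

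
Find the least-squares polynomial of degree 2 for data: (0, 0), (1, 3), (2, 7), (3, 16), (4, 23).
-1/7 + (153/70)x + (13/14)x²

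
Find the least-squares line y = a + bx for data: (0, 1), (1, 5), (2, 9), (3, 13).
a = 1, b = 4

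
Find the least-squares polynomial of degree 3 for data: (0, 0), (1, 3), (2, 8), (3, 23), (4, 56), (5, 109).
4/21 + (169/63)x + (-61/42)x² + (19/18)x³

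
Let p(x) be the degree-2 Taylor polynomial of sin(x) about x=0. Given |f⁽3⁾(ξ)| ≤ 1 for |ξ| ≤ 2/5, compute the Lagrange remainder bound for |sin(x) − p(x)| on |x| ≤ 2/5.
4/375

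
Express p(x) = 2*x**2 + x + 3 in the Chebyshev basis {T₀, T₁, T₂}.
(4)T₀ + T₁ + T₂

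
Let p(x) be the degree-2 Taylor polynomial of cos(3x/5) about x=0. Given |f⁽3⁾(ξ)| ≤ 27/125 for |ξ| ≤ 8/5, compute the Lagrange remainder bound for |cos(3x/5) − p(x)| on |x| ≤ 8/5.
2304/15625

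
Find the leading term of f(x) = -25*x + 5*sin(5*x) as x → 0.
-625*x**3/6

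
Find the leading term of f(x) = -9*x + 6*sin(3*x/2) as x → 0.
-27*x**3/8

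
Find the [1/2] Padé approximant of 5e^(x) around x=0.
(5*x/3 + 5)/(x**2/6 - 2*x/3 + 1)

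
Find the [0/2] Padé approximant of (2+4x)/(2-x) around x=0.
1/(5*x**2 - 5*x/2 + 1)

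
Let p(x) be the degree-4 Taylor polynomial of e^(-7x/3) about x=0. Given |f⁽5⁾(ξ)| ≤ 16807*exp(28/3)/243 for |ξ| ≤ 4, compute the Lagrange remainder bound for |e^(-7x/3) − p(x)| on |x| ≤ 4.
2151296*exp(28/3)/3645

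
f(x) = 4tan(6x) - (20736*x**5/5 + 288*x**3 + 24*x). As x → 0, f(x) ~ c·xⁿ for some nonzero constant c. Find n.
7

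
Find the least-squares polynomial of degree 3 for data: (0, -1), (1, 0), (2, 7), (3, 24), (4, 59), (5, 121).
-25/21 + (265/126)x + (-127/84)x² + (43/36)x³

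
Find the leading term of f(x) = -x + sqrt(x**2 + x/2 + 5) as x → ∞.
1/4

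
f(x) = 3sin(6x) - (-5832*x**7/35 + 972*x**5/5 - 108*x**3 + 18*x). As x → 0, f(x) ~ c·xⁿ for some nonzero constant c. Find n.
9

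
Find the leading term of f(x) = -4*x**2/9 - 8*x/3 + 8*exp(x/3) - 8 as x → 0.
4*x**3/81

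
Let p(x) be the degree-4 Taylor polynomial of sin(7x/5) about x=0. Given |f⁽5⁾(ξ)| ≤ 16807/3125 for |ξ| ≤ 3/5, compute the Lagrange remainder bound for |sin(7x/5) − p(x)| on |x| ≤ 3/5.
1361367/390625000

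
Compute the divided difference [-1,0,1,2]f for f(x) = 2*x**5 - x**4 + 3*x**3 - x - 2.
11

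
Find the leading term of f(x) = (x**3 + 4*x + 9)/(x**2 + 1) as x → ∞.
x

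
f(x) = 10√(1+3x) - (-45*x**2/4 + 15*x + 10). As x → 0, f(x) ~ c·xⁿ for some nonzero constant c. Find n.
3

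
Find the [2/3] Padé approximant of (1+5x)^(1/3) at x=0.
(175*x**2/18 + 20*x/3 + 1)/(-125*x**3/162 + 25*x**2/6 + 5*x + 1)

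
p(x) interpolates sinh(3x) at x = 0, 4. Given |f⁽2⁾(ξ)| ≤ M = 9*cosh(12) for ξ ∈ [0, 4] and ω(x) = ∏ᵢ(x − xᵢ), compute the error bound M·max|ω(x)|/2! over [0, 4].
18*cosh(12)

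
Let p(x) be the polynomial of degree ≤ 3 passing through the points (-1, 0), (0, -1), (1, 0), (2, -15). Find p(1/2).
3/8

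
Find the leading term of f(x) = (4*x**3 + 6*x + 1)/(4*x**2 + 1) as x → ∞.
x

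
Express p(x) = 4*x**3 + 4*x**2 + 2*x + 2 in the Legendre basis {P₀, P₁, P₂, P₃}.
(10/3)P₀ + (22/5)P₁ + (8/3)P₂ + (8/5)P₃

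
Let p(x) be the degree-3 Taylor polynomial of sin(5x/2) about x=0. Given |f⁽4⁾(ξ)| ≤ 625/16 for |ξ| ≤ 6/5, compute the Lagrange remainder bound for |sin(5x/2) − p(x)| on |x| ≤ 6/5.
27/8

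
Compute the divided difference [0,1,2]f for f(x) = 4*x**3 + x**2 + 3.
13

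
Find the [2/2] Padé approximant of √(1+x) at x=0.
(5*x**2/16 + 5*x/4 + 1)/(x**2/16 + 3*x/4 + 1)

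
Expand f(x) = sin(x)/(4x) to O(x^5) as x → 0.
1/4 - x**2/24 + x**4/480 + O(x**5)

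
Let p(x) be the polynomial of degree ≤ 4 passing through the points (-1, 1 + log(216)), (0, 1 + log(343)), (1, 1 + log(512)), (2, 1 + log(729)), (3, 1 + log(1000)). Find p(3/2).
1 + log(576*15**(113/128)*2**(9/32)*7**(17/32)/35)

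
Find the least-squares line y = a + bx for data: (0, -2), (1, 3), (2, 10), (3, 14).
a = -2, b = 11/2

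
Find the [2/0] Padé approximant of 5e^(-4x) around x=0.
40*x**2 - 20*x + 5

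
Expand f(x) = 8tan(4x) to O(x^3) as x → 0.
32*x + O(x**3)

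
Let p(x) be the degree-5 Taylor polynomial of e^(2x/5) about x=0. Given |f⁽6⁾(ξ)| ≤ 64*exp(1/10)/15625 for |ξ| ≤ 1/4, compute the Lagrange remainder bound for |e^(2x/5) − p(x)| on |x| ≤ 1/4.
exp(1/10)/720000000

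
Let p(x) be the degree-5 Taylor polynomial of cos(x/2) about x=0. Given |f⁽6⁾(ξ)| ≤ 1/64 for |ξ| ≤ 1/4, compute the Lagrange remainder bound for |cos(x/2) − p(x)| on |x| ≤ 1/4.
1/188743680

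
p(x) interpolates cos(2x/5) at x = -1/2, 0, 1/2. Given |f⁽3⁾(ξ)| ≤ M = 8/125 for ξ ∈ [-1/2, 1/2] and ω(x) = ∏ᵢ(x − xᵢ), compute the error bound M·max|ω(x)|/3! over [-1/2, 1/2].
sqrt(3)/3375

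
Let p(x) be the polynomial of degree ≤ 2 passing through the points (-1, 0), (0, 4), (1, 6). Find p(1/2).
21/4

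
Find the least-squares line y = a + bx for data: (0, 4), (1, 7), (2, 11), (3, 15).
a = 37/10, b = 37/10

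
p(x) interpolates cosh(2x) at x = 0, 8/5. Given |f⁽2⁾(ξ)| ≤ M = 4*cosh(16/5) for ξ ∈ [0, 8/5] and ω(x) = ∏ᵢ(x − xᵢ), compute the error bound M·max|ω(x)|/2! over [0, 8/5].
32*cosh(16/5)/25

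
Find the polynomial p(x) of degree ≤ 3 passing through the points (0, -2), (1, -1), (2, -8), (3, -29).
-x**3 - x**2 + 3*x - 2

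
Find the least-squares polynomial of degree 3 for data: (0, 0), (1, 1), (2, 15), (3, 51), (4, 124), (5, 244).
-5/63 + (-187/378)x + (-23/252)x² + (215/108)x³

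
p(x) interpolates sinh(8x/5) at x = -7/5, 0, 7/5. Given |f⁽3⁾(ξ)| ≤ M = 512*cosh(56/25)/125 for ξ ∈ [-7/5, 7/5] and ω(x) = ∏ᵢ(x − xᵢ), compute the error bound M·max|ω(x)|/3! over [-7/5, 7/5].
175616*sqrt(3)*cosh(56/25)/421875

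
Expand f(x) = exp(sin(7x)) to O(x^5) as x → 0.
1 + 7*x + 49*x**2/2 - 2401*x**4/8 + O(x**5)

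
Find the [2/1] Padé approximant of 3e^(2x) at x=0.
(2*x**2 + 4*x + 3)/(1 - 2*x/3)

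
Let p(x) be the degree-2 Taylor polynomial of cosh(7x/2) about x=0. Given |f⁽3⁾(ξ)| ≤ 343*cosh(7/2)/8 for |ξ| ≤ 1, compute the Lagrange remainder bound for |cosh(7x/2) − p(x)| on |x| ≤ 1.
343*cosh(7/2)/48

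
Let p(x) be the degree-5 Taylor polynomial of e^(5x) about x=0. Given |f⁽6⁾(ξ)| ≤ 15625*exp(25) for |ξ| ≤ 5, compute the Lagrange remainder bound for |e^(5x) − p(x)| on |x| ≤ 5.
48828125*exp(25)/144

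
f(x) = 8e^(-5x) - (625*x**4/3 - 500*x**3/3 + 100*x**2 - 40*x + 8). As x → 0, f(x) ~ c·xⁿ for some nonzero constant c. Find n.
5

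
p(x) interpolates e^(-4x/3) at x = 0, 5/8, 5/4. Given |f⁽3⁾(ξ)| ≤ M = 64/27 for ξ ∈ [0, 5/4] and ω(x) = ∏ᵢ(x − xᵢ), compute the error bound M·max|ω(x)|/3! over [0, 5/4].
125*sqrt(3)/5832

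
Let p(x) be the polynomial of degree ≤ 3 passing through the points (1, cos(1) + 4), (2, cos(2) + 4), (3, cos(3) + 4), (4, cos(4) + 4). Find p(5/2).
9*cos(3)/16 + 9*cos(2)/16 - cos(1)/16 - cos(4)/16 + 4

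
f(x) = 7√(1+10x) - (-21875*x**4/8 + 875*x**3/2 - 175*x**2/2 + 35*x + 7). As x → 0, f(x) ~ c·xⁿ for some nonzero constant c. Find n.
5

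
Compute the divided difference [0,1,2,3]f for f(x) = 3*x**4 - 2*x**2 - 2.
18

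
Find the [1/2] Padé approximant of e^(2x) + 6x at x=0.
(722*x/93 + 1)/(-10*x**2/93 - 22*x/93 + 1)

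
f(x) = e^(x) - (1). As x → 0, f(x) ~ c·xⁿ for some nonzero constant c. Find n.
1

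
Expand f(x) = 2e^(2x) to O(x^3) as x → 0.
2 + 4*x + 4*x**2 + O(x**3)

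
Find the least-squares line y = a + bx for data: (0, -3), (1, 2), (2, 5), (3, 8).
a = -12/5, b = 18/5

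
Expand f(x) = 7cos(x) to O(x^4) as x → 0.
7 - 7*x**2/2 + O(x**4)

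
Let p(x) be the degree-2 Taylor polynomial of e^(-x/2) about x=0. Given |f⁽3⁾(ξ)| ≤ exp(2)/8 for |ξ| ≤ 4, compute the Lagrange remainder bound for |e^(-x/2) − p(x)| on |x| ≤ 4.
4*exp(2)/3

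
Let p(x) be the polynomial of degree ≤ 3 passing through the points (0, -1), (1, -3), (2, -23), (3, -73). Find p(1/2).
-1/2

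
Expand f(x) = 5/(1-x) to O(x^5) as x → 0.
5 + 5*x + 5*x**2 + 5*x**3 + 5*x**4 + O(x**5)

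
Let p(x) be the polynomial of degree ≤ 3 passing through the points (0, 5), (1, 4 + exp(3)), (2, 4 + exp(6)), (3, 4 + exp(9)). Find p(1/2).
-5*exp(6)/16 + 69/16 + 15*exp(3)/16 + exp(9)/16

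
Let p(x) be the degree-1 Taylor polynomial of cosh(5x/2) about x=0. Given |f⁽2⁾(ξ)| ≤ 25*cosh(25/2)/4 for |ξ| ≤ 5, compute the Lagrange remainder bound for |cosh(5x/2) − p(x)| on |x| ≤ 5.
625*cosh(25/2)/8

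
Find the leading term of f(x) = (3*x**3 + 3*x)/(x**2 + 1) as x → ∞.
3*x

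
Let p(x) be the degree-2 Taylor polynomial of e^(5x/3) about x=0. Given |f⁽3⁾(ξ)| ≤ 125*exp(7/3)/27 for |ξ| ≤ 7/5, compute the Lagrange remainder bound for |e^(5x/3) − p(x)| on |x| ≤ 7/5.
343*exp(7/3)/162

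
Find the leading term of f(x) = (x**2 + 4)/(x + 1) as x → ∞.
x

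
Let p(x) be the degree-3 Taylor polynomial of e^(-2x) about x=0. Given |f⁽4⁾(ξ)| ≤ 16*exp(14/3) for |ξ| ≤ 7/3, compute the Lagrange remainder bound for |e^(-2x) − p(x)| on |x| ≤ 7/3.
4802*exp(14/3)/243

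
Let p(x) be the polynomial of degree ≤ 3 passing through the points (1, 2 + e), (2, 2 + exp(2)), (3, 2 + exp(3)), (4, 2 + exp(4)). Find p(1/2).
-5*exp(4)/16 - 35*exp(2)/16 + 2 + 35*e/16 + 21*exp(3)/16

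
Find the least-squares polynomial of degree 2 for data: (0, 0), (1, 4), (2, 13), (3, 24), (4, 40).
-3/35 + (18/7)x + (13/7)x²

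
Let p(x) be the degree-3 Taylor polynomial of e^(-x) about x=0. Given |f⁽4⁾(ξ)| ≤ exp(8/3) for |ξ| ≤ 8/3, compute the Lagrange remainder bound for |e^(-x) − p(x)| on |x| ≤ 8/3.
512*exp(8/3)/243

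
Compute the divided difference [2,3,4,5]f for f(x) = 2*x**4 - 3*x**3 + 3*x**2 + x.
25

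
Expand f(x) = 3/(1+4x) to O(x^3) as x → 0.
3 - 12*x + 48*x**2 + O(x**3)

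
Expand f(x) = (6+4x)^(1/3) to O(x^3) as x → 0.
6**(1/3) + 2*6**(1/3)*x/9 - 4*6**(1/3)*x**2/81 + O(x**3)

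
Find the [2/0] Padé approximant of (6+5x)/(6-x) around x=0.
x**2/6 + x + 1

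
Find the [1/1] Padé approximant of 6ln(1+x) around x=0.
6*x/(x/2 + 1)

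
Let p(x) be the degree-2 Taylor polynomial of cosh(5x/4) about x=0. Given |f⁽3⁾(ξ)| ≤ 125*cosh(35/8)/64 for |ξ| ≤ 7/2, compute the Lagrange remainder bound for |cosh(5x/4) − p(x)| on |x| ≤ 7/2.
42875*cosh(35/8)/3072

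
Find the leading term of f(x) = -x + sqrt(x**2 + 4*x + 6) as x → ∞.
2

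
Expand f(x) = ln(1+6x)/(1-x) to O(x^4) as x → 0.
6*x - 12*x**2 + 60*x**3 + O(x**4)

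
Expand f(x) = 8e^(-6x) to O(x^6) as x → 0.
8 - 48*x + 144*x**2 - 288*x**3 + 432*x**4 - 2592*x**5/5 + O(x**6)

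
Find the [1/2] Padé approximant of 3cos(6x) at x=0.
3/(18*x**2 + 1)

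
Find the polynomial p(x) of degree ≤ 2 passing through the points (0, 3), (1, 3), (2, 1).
-x**2 + x + 3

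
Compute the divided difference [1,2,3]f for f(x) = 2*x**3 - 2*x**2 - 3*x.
10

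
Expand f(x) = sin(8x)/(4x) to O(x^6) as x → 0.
2 - 64*x**2/3 + 1024*x**4/15 + O(x**6)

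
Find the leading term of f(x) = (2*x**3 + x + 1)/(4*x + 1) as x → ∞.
x**2/2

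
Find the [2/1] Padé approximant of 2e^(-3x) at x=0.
(3*x**2 - 4*x + 2)/(x + 1)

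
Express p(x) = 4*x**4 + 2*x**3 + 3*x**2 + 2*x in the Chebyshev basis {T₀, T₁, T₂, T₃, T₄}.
(3)T₀ + (7/2)T₁ + (7/2)T₂ + (1/2)T₃ + (1/2)T₄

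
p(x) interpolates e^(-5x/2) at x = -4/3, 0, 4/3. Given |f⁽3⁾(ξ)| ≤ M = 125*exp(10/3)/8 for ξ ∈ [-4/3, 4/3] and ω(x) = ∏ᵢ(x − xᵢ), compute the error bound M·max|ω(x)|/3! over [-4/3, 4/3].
1000*sqrt(3)*exp(10/3)/729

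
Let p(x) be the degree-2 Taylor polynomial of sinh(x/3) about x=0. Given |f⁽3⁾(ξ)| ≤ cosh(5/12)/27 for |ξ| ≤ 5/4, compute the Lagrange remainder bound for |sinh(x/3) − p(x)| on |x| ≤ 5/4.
125*cosh(5/12)/10368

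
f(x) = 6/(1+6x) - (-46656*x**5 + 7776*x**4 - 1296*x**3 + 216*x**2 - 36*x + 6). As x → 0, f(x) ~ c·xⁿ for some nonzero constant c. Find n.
6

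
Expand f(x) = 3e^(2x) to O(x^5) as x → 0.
3 + 6*x + 6*x**2 + 4*x**3 + 2*x**4 + O(x**5)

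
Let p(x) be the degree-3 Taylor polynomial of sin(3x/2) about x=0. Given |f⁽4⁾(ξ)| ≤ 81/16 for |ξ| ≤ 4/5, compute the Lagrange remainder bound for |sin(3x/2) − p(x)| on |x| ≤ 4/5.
54/625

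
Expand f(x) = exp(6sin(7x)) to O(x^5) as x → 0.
1 + 42*x + 882*x**2 + 12005*x**3 + 115248*x**4 + O(x**5)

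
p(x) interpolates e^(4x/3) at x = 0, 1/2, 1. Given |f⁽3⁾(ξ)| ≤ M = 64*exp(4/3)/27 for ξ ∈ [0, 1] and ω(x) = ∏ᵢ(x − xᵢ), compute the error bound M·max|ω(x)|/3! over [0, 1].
8*sqrt(3)*exp(4/3)/729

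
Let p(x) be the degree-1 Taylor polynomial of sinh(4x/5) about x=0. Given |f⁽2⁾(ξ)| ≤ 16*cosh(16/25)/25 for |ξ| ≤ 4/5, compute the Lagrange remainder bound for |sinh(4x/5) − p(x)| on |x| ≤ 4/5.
128*cosh(16/25)/625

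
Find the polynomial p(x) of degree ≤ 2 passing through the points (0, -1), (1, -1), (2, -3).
-x**2 + x - 1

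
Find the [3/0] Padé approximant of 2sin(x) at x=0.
x*(6 - x**2)/3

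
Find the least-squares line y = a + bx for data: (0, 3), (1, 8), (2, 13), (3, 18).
a = 3, b = 5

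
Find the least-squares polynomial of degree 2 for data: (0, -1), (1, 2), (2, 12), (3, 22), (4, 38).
-9/7 + (83/35)x + (13/7)x²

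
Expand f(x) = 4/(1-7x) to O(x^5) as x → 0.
4 + 28*x + 196*x**2 + 1372*x**3 + 9604*x**4 + O(x**5)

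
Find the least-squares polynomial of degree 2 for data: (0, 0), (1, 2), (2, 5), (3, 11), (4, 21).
11/35 + (-23/70)x + (19/14)x²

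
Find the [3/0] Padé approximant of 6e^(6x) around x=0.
216*x**3 + 108*x**2 + 36*x + 6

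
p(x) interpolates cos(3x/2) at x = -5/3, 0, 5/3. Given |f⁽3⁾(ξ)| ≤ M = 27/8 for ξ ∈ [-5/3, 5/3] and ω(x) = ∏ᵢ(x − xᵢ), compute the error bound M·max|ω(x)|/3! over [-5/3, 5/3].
125*sqrt(3)/216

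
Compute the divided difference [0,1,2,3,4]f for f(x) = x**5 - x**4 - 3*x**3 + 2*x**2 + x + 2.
9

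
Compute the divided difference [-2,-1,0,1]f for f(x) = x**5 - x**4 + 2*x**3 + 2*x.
9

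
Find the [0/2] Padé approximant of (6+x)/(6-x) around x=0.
1/(x**2/18 - x/3 + 1)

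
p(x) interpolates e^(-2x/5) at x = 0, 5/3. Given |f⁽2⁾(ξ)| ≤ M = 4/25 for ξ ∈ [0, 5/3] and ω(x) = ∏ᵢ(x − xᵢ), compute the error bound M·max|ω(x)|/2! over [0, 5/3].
1/18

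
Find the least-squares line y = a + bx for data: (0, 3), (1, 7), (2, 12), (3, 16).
a = 29/10, b = 22/5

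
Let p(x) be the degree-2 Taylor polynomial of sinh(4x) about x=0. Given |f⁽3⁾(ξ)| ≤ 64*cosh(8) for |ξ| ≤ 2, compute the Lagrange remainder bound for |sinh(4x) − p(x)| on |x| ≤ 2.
256*cosh(8)/3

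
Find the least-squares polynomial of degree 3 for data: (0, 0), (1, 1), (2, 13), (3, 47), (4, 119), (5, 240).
-5/126 + (425/756)x + (-55/36)x² + (119/54)x³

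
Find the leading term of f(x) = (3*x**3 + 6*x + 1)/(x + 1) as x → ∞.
3*x**2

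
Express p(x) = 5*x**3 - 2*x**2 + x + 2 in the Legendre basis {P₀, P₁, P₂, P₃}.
(4/3)P₀ + (4)P₁ + (-4/3)P₂ + (2)P₃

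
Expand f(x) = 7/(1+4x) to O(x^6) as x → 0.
7 - 28*x + 112*x**2 - 448*x**3 + 1792*x**4 - 7168*x**5 + O(x**6)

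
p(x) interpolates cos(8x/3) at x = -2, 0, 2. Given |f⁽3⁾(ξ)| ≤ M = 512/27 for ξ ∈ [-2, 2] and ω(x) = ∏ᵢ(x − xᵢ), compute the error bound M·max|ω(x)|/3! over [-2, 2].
4096*sqrt(3)/729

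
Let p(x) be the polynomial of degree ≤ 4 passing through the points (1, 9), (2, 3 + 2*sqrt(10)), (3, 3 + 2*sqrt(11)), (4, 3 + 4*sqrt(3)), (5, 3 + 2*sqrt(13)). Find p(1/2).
-105*sqrt(10)/16 - 45*sqrt(3)/8 + 35*sqrt(13)/64 + 1137/64 + 189*sqrt(11)/32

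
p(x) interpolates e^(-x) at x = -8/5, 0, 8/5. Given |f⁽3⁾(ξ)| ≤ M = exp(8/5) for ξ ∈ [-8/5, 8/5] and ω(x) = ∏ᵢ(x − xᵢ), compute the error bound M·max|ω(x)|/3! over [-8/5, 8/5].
512*sqrt(3)*exp(8/5)/3375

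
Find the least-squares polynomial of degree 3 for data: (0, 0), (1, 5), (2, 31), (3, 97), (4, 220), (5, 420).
-1/63 + (229/378)x + (341/252)x² + (331/108)x³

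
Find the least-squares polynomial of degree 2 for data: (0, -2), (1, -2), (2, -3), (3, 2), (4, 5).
-66/35 + (-57/35)x + (6/7)x²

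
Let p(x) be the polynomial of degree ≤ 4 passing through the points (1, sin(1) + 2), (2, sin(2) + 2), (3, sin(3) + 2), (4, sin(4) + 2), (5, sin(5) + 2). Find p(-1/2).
-693*sin(2)/32 + 315*sin(5)/128 + 2 + 1485*sin(3)/64 + 1155*sin(1)/128 - 385*sin(4)/32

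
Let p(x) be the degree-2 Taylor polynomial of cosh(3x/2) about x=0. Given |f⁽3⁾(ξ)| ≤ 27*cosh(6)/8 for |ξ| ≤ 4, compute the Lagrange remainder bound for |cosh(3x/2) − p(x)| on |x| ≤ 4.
36*cosh(6)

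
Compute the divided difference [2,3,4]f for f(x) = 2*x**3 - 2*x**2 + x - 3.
16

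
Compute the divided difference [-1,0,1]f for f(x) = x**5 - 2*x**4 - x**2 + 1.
-3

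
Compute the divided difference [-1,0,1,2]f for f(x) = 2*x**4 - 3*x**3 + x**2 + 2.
1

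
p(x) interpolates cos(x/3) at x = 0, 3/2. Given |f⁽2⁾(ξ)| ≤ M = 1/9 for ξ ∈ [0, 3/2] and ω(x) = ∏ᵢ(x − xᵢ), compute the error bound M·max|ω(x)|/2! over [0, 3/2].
1/32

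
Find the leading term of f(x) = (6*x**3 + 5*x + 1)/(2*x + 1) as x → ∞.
3*x**2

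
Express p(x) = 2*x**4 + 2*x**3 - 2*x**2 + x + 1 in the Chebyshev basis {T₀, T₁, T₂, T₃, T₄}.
(3/4)T₀ + (5/2)T₁ + (1/2)T₃ + (1/4)T₄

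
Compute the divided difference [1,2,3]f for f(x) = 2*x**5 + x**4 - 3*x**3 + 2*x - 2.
187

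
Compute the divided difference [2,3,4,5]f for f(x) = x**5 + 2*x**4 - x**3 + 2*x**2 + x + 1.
152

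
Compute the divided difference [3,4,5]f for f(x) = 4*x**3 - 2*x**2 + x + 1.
46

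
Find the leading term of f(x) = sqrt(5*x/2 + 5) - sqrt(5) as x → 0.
sqrt(5)*x/4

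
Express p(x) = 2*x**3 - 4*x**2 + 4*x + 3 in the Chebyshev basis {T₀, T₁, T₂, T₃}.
T₀ + (11/2)T₁ + (-2)T₂ + (1/2)T₃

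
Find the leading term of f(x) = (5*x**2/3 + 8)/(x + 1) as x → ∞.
5*x/3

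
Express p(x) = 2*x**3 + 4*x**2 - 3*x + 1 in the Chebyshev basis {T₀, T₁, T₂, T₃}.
(3)T₀ + (-3/2)T₁ + (2)T₂ + (1/2)T₃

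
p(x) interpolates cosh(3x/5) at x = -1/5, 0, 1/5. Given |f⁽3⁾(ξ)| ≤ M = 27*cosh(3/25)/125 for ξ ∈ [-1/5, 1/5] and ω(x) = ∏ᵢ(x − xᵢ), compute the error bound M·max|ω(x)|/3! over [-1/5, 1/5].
sqrt(3)*cosh(3/25)/15625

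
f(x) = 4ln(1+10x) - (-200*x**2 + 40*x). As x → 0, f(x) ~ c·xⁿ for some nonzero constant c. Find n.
3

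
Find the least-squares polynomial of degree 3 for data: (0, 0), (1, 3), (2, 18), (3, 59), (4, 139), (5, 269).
13/126 + (299/756)x + (5/63)x² + (229/108)x³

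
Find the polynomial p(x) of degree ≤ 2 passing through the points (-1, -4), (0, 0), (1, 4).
4*x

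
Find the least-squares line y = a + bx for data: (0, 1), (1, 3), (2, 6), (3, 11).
a = 3/10, b = 33/10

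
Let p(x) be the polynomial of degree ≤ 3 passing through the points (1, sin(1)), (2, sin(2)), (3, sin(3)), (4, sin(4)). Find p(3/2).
sin(4)/16 - 5*sin(3)/16 + 5*sin(1)/16 + 15*sin(2)/16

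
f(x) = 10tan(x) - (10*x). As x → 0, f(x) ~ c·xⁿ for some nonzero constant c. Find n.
3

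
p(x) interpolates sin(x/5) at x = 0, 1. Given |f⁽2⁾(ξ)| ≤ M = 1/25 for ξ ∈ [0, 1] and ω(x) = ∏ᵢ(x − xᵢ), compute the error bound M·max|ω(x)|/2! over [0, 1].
1/200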